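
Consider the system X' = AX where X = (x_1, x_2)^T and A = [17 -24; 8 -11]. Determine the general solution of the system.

x_1(t) = -3K_1e^(t) - 2K_2e^(5t), x_2(t) = -2K_1e^(t) - K_2e^(5t)

Coefficient matrix A = [[17, -24], [8, -11]].
Characteristic polynomial det(A - λI) = λ^2 - 6λ + 5 = 0.
Eigenvalues λ = 1, 5.
For λ=1: (A-λI) row 1 is [16, -24], so an eigenvector is (-3, -2).
For λ=5: (A-λI) row 1 is [12, -24], so an eigenvector is (-2, -1).
General solution: K_1e^(t)(-3,-2) + K_2e^(5t)(-2,-1).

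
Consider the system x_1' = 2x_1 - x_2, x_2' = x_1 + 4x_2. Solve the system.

Coefficient matrix A = [[2, -1], [1, 4]].
Characteristic polynomial det(A - λI) = λ^2 - 6λ + 9 = 0.
Single eigenvalue λ = 3 with algebraic multiplicity 2.
Eigenvector v = (-1,1); generalized eigenvector w with (A-λI)w=v is (-2,3).
General solution: e^(3t)[C_1·v + C_2·(t·v + w)].

x_1(t) = -C_1e^(3t) - C_2te^(3t) - 2C_2e^(3t), x_2(t) = C_1e^(3t) + C_2te^(3t) + 3C_2e^(3t)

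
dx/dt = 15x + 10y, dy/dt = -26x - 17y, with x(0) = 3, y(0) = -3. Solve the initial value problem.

x(t) = 9e^(-t)sin(2t) + 3e^(-t)cos(2t), y(t) = -15e^(-t)sin(2t) - 3e^(-t)cos(2t)

Coefficient matrix A = [[15, 10], [-26, -17]].
Characteristic polynomial det(A - λI) = λ^2 + 2λ + 5 = 0.
Eigenvalues λ = -1 ± 2i (complex conjugate pair).
For λ=-1+2i: an eigenvector is (-1,2) - i(2,-3) = (-1 - 2i, 2 + 3i).
A real fundamental pair from Re and Im of e^((-1+2i)t)v: X_1 = e^(-t)(cos(2t)·(-1,2) + sin(2t)·(2,-3)), X_2 = e^(-t)(sin(2t)·(-1,2) - cos(2t)·(2,-3)).
General solution: C_1X_1 + C_2X_2.
Applying x(0)=3, y(0)=-3 gives C_1=3, C_2=-3.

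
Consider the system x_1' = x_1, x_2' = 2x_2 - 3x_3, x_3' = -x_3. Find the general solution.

Coefficient matrix A = [[1, 0, 0], [0, 2, -3], [0, 0, -1]].
det(A - λI) = 0 gives eigenvalues λ = 1, 2, -1.
For λ=1: eigenvector (1,0,0).
For λ=2: eigenvector (0,1,0).
For λ=-1: eigenvector (0,1,1).
General solution: K_1e^(t)(1,0,0) + K_2e^(2t)(0,1,0) + K_3e^(-t)(0,1,1).

x_1(t) = K_1e^(t), x_2(t) = K_2e^(2t) + K_3e^(-t), x_3(t) = K_3e^(-t)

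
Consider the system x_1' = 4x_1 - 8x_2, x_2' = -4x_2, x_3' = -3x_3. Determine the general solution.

x_1(t) = K_1e^(4t) + K_2e^(-4t), x_2(t) = K_2e^(-4t), x_3(t) = K_3e^(-3t)

Coefficient matrix A = [[4, -8, 0], [0, -4, 0], [0, 0, -3]].
det(A - λI) = 0 gives eigenvalues λ = 4, -4, -3.
For λ=4: eigenvector (1,0,0).
For λ=-4: eigenvector (1,1,0).
For λ=-3: eigenvector (0,0,1).
General solution: K_1e^(4t)(1,0,0) + K_2e^(-4t)(1,1,0) + K_3e^(-3t)(0,0,1).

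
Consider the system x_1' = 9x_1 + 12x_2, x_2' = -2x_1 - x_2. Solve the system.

x_1(t) = -3C_1e^(5t) - 2C_2e^(3t), x_2(t) = C_1e^(5t) + C_2e^(3t)

Coefficient matrix A = [[9, 12], [-2, -1]].
Characteristic polynomial det(A - λI) = λ^2 - 8λ + 15 = 0.
Eigenvalues λ = 5, 3.
For λ=5: (A-λI) row 1 is [4, 12], so an eigenvector is (-3, 1).
For λ=3: (A-λI) row 1 is [6, 12], so an eigenvector is (-2, 1).
General solution: C_1e^(5t)(-3,1) + C_2e^(3t)(-2,1).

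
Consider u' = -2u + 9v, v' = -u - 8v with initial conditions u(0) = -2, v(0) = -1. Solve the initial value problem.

Coefficient matrix A = [[-2, 9], [-1, -8]].
Characteristic polynomial det(A - λI) = λ^2 + 10λ + 25 = 0.
Single eigenvalue λ = -5 with algebraic multiplicity 2.
Eigenvector v = (-3,1); generalized eigenvector w with (A-λI)w=v is (2,-1).
General solution: e^(-5t)[K_1·v + K_2·(t·v + w)].
Applying u(0)=-2, v(0)=-1 gives K_1=4, K_2=5.

u(t) = -15te^(-5t) - 2e^(-5t), v(t) = 5te^(-5t) - e^(-5t)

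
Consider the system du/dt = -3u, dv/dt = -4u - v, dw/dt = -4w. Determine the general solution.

Coefficient matrix A = [[-3, 0, 0], [-4, -1, 0], [0, 0, -4]].
det(A - λI) = 0 gives eigenvalues λ = -1, -3, -4.
For λ=-1: eigenvector (0,1,0).
For λ=-3: eigenvector (1,2,0).
For λ=-4: eigenvector (0,0,1).
General solution: C_1e^(-t)(0,1,0) + C_2e^(-3t)(1,2,0) + C_3e^(-4t)(0,0,1).

u(t) = C_2e^(-3t), v(t) = C_1e^(-t) + 2C_2e^(-3t), w(t) = C_3e^(-4t)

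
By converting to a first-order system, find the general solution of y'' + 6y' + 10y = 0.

Let x_1 = y, x_2 = y'. Then x_1' = x_2 and x_2' = -10x_1 - 6x_2.
A = [[0,1],[-10,-6]]; det(A-λI) = λ^2 + 6λ + 10.
Eigenvalues λ = -3 ± i.

y(t) = C_1e^(-3t)cos(t) + C_2e^(-3t)sin(t)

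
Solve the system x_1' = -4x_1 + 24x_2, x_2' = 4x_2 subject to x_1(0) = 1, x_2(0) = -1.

Coefficient matrix A = [[-4, 24], [0, 4]].
Characteristic polynomial det(A - λI) = λ^2 - 16 = 0.
Eigenvalues λ = -4, 4.
For λ=-4: (A-λI) row 1 is [0, 24], so an eigenvector is (1, 0).
For λ=4: (A-λI) row 1 is [-8, 24], so an eigenvector is (-3, -1).
General solution: K_1e^(-4t)(1,0) + K_2e^(4t)(-3,-1).
Applying x_1(0)=1, x_2(0)=-1 gives K_1=4, K_2=1.

x_1(t) = -3e^(4t) + 4e^(-4t), x_2(t) = -e^(4t)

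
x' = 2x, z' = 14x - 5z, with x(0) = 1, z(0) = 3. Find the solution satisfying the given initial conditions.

x(t) = e^(2t), z(t) = 2e^(2t) + e^(-5t)

Coefficient matrix A = [[2, 0], [14, -5]].
Characteristic polynomial det(A - λI) = λ^2 + 3λ - 10 = 0.
Eigenvalues λ = 2, -5.
For λ=2: (A-λI) row 2 is [14, -7], so an eigenvector is (1, 2).
For λ=-5: (A-λI) row 1 is [7, 0], so an eigenvector is (0, -1).
General solution: K_1e^(2t)(1,2) + K_2e^(-5t)(0,-1).
Applying x(0)=1, z(0)=3 gives K_1=1, K_2=-1.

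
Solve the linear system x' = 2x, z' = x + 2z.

Coefficient matrix A = [[2, 0], [1, 2]].
Characteristic polynomial det(A - λI) = λ^2 - 4λ + 4 = 0.
Single eigenvalue λ = 2 with algebraic multiplicity 2.
Eigenvector v = (0,-1); generalized eigenvector w with (A-λI)w=v is (-1,3).
General solution: e^(2t)[K_1·v + K_2·(t·v + w)].

x(t) = -K_2e^(2t), z(t) = -K_1e^(2t) - K_2te^(2t) + 3K_2e^(2t)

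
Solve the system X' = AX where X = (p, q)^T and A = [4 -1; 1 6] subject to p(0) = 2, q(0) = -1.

Coefficient matrix A = [[4, -1], [1, 6]].
Characteristic polynomial det(A - λI) = λ^2 - 10λ + 25 = 0.
Single eigenvalue λ = 5 with algebraic multiplicity 2.
Eigenvector v = (-1,1); generalized eigenvector w with (A-λI)w=v is (-2,3).
General solution: e^(5t)[C_1·v + C_2·(t·v + w)].
Applying p(0)=2, q(0)=-1 gives C_1=-4, C_2=1.

p(t) = -te^(5t) + 2e^(5t), q(t) = te^(5t) - e^(5t)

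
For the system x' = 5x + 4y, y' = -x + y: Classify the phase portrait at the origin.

unstable improper node

A = [[5,4],[-1,1]]; det(A-λI) = λ^2 - 6λ + 9.
repeated λ = 3 with a single eigenvector.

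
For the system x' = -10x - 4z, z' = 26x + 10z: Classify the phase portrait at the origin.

A = [[-10,-4],[26,10]]; det(A-λI) = λ^2 + 4.
λ = 0 ± 2i: zero real part.

center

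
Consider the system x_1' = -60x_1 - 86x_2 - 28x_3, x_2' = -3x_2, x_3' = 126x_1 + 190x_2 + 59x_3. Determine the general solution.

Coefficient matrix A = [[-60, -86, -28], [0, -3, 0], [126, 190, 59]].
det(A - λI) = 0 gives eigenvalues λ = -4, -3, 3.
For λ=-4: eigenvector (1,0,-2).
For λ=-3: eigenvector (-2,1,1).
For λ=3: eigenvector (-4,0,9).
General solution: c_1e^(-4t)(1,0,-2) + c_2e^(-3t)(-2,1,1) + c_3e^(3t)(-4,0,9).

x_1(t) = c_1e^(-4t) - 2c_2e^(-3t) - 4c_3e^(3t), x_2(t) = c_2e^(-3t), x_3(t) = -2c_1e^(-4t) + c_2e^(-3t) + 9c_3e^(3t)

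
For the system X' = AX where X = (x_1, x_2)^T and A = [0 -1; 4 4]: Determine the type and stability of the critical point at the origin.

A = [[0,-1],[4,4]]; det(A-λI) = λ^2 - 4λ + 4.
repeated λ = 2 with a single eigenvector.

unstable improper node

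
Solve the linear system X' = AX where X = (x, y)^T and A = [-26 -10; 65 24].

Coefficient matrix A = [[-26, -10], [65, 24]].
Characteristic polynomial det(A - λI) = λ^2 + 2λ + 26 = 0.
Eigenvalues λ = -1 ± 5i (complex conjugate pair).
For λ=-1+5i: an eigenvector is (-1,3) - i(-1,2) = (-1 + i, 3 - 2i).
A real fundamental pair from Re and Im of e^((-1+5i)t)v: X_1 = e^(-t)(cos(5t)·(-1,3) + sin(5t)·(-1,2)), X_2 = e^(-t)(sin(5t)·(-1,3) - cos(5t)·(-1,2)).
General solution: c_1X_1 + c_2X_2.

x(t) = -c_1e^(-t)sin(5t) - c_1e^(-t)cos(5t) - c_2e^(-t)sin(5t) + c_2e^(-t)cos(5t), y(t) = 2c_1e^(-t)sin(5t) + 3c_1e^(-t)cos(5t) + 3c_2e^(-t)sin(5t) - 2c_2e^(-t)cos(5t)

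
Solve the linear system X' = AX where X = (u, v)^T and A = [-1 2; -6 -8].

u(t) = -2C_1e^(-4t) + C_2e^(-5t), v(t) = 3C_1e^(-4t) - 2C_2e^(-5t)

Coefficient matrix A = [[-1, 2], [-6, -8]].
Characteristic polynomial det(A - λI) = λ^2 + 9λ + 20 = 0.
Eigenvalues λ = -4, -5.
For λ=-4: (A-λI) row 1 is [3, 2], so an eigenvector is (-2, 3).
For λ=-5: (A-λI) row 1 is [4, 2], so an eigenvector is (1, -2).
General solution: C_1e^(-4t)(-2,3) + C_2e^(-5t)(1,-2).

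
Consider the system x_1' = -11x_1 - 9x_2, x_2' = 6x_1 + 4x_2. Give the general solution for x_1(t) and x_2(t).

Coefficient matrix A = [[-11, -9], [6, 4]].
Characteristic polynomial det(A - λI) = λ^2 + 7λ + 10 = 0.
Eigenvalues λ = -2, -5.
For λ=-2: (A-λI) row 1 is [-9, -9], so an eigenvector is (-1, 1).
For λ=-5: (A-λI) row 1 is [-6, -9], so an eigenvector is (-3, 2).
General solution: c_1e^(-2t)(-1,1) + c_2e^(-5t)(-3,2).

x_1(t) = -c_1e^(-2t) - 3c_2e^(-5t), x_2(t) = c_1e^(-2t) + 2c_2e^(-5t)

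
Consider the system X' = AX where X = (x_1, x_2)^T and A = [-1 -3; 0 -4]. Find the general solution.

Coefficient matrix A = [[-1, -3], [0, -4]].
Characteristic polynomial det(A - λI) = λ^2 + 5λ + 4 = 0.
Eigenvalues λ = -1, -4.
For λ=-1: (A-λI) row 1 is [0, -3], so an eigenvector is (1, 0).
For λ=-4: (A-λI) row 1 is [3, -3], so an eigenvector is (-1, -1).
General solution: c_1e^(-t)(1,0) + c_2e^(-4t)(-1,-1).

x_1(t) = c_1e^(-t) - c_2e^(-4t), x_2(t) = -c_2e^(-4t)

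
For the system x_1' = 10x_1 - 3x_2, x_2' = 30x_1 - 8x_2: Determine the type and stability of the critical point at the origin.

unstable spiral

A = [[10,-3],[30,-8]]; det(A-λI) = λ^2 - 2λ + 10.
λ = 1 ± 3i: positive real part.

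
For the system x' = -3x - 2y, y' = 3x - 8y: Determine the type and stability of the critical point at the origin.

stable node

A = [[-3,-2],[3,-8]]; det(A-λI) = λ^2 + 11λ + 30.
λ = -5, -6: both negative.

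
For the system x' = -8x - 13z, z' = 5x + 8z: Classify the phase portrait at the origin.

center

A = [[-8,-13],[5,8]]; det(A-λI) = λ^2 + 1.
λ = 0 ± i: zero real part.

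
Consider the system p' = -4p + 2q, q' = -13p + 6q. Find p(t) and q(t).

Coefficient matrix A = [[-4, 2], [-13, 6]].
Characteristic polynomial det(A - λI) = λ^2 - 2λ + 2 = 0.
Eigenvalues λ = 1 ± i (complex conjugate pair).
For λ=1+i: an eigenvector is (-1,-3) - i(-1,-2) = (-1 + i, -3 + 2i).
A real fundamental pair from Re and Im of e^((1+i)t)v: X_1 = e^(t)(cos(t)·(-1,-3) + sin(t)·(-1,-2)), X_2 = e^(t)(sin(t)·(-1,-3) - cos(t)·(-1,-2)).
General solution: K_1X_1 + K_2X_2.

p(t) = -K_1e^(t)sin(t) - K_1e^(t)cos(t) - K_2e^(t)sin(t) + K_2e^(t)cos(t), q(t) = -2K_1e^(t)sin(t) - 3K_1e^(t)cos(t) - 3K_2e^(t)sin(t) + 2K_2e^(t)cos(t)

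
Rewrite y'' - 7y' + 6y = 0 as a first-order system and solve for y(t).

y(t) = K_1e^(t) + K_2e^(6t)

Let x_1 = y, x_2 = y'. Then x_1' = x_2 and x_2' = -6x_1 + 7x_2.
A = [[0,1],[-6,7]]; det(A-λI) = λ^2 - 7λ + 6.
Eigenvalues λ = 1, 6 with eigenvectors (1,1), (1,6).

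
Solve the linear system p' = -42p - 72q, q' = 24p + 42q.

p(t) = -3K_1e^(6t) + 2K_2e^(-6t), q(t) = 2K_1e^(6t) - K_2e^(-6t)

Coefficient matrix A = [[-42, -72], [24, 42]].
Characteristic polynomial det(A - λI) = λ^2 - 36 = 0.
Eigenvalues λ = 6, -6.
For λ=6: (A-λI) row 1 is [-48, -72], so an eigenvector is (-3, 2).
For λ=-6: (A-λI) row 1 is [-36, -72], so an eigenvector is (2, -1).
General solution: K_1e^(6t)(-3,2) + K_2e^(-6t)(2,-1).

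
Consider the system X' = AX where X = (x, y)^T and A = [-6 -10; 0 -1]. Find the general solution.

Coefficient matrix A = [[-6, -10], [0, -1]].
Characteristic polynomial det(A - λI) = λ^2 + 7λ + 6 = 0.
Eigenvalues λ = -6, -1.
For λ=-6: (A-λI) row 1 is [0, -10], so an eigenvector is (1, 0).
For λ=-1: (A-λI) row 1 is [-5, -10], so an eigenvector is (-2, 1).
General solution: C_1e^(-6t)(1,0) + C_2e^(-t)(-2,1).

x(t) = C_1e^(-6t) - 2C_2e^(-t), y(t) = C_2e^(-t)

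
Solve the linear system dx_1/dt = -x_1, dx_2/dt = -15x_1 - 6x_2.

x_1(t) = K_1e^(-t), x_2(t) = -3K_1e^(-t) + K_2e^(-6t)

Coefficient matrix A = [[-1, 0], [-15, -6]].
Characteristic polynomial det(A - λI) = λ^2 + 7λ + 6 = 0.
Eigenvalues λ = -1, -6.
For λ=-1: (A-λI) row 2 is [-15, -5], so an eigenvector is (1, -3).
For λ=-6: (A-λI) row 1 is [5, 0], so an eigenvector is (0, 1).
General solution: K_1e^(-t)(1,-3) + K_2e^(-6t)(0,1).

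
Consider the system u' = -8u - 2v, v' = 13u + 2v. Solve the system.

Coefficient matrix A = [[-8, -2], [13, 2]].
Characteristic polynomial det(A - λI) = λ^2 + 6λ + 10 = 0.
Eigenvalues λ = -3 ± i (complex conjugate pair).
For λ=-3+i: an eigenvector is (1,-3) - i(1,-2) = (1 - i, -3 + 2i).
A real fundamental pair from Re and Im of e^((-3+i)t)v: X_1 = e^(-3t)(cos(t)·(1,-3) + sin(t)·(1,-2)), X_2 = e^(-3t)(sin(t)·(1,-3) - cos(t)·(1,-2)).
General solution: K_1X_1 + K_2X_2.

u(t) = K_1e^(-3t)sin(t) + K_1e^(-3t)cos(t) + K_2e^(-3t)sin(t) - K_2e^(-3t)cos(t), v(t) = -2K_1e^(-3t)sin(t) - 3K_1e^(-3t)cos(t) - 3K_2e^(-3t)sin(t) + 2K_2e^(-3t)cos(t)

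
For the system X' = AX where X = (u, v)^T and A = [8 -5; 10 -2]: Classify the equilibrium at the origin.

A = [[8,-5],[10,-2]]; det(A-λI) = λ^2 - 6λ + 34.
λ = 3 ± 5i: positive real part.

unstable spiral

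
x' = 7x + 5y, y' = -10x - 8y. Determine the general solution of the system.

x(t) = K_1e^(2t) - K_2e^(-3t), y(t) = -K_1e^(2t) + 2K_2e^(-3t)

Coefficient matrix A = [[7, 5], [-10, -8]].
Characteristic polynomial det(A - λI) = λ^2 + λ - 6 = 0.
Eigenvalues λ = 2, -3.
For λ=2: (A-λI) row 1 is [5, 5], so an eigenvector is (1, -1).
For λ=-3: (A-λI) row 1 is [10, 5], so an eigenvector is (-1, 2).
General solution: K_1e^(2t)(1,-1) + K_2e^(-3t)(-1,2).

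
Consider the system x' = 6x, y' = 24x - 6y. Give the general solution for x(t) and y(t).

Coefficient matrix A = [[6, 0], [24, -6]].
Characteristic polynomial det(A - λI) = λ^2 - 36 = 0.
Eigenvalues λ = -6, 6.
For λ=-6: (A-λI) row 1 is [12, 0], so an eigenvector is (0, 1).
For λ=6: (A-λI) row 2 is [24, -12], so an eigenvector is (1, 2).
General solution: K_1e^(-6t)(0,1) + K_2e^(6t)(1,2).

x(t) = K_2e^(6t), y(t) = K_1e^(-6t) + 2K_2e^(6t)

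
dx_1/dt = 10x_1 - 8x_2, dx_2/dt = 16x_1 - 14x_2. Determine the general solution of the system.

x_1(t) = -K_1e^(-6t) + K_2e^(2t), x_2(t) = -2K_1e^(-6t) + K_2e^(2t)

Coefficient matrix A = [[10, -8], [16, -14]].
Characteristic polynomial det(A - λI) = λ^2 + 4λ - 12 = 0.
Eigenvalues λ = -6, 2.
For λ=-6: (A-λI) row 1 is [16, -8], so an eigenvector is (-1, -2).
For λ=2: (A-λI) row 1 is [8, -8], so an eigenvector is (1, 1).
General solution: K_1e^(-6t)(-1,-2) + K_2e^(2t)(1,1).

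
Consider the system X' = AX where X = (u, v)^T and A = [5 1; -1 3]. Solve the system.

u(t) = c_1e^(4t) + c_2te^(4t) - 2c_2e^(4t), v(t) = -c_1e^(4t) - c_2te^(4t) + 3c_2e^(4t)

Coefficient matrix A = [[5, 1], [-1, 3]].
Characteristic polynomial det(A - λI) = λ^2 - 8λ + 16 = 0.
Single eigenvalue λ = 4 with algebraic multiplicity 2.
Eigenvector v = (1,-1); generalized eigenvector w with (A-λI)w=v is (-2,3).
General solution: e^(4t)[c_1·v + c_2·(t·v + w)].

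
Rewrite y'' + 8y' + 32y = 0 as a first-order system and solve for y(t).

y(t) = C_1e^(-4t)cos(4t) + C_2e^(-4t)sin(4t)

Let x_1 = y, x_2 = y'. Then x_1' = x_2 and x_2' = -32x_1 - 8x_2.
A = [[0,1],[-32,-8]]; det(A-λI) = λ^2 + 8λ + 32.
Eigenvalues λ = -4 ± 4i.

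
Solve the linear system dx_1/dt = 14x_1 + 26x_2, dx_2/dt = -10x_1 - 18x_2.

Coefficient matrix A = [[14, 26], [-10, -18]].
Characteristic polynomial det(A - λI) = λ^2 + 4λ + 8 = 0.
Eigenvalues λ = -2 ± 2i (complex conjugate pair).
For λ=-2+2i: an eigenvector is (2,-1) - i(3,-2) = (2 - 3i, -1 + 2i).
A real fundamental pair from Re and Im of e^((-2+2i)t)v: X_1 = e^(-2t)(cos(2t)·(2,-1) + sin(2t)·(3,-2)), X_2 = e^(-2t)(sin(2t)·(2,-1) - cos(2t)·(3,-2)).
General solution: K_1X_1 + K_2X_2.

x_1(t) = 3K_1e^(-2t)sin(2t) + 2K_1e^(-2t)cos(2t) + 2K_2e^(-2t)sin(2t) - 3K_2e^(-2t)cos(2t), x_2(t) = -2K_1e^(-2t)sin(2t) - K_1e^(-2t)cos(2t) - K_2e^(-2t)sin(2t) + 2K_2e^(-2t)cos(2t)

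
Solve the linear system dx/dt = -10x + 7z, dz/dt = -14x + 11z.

Coefficient matrix A = [[-10, 7], [-14, 11]].
Characteristic polynomial det(A - λI) = λ^2 - λ - 12 = 0.
Eigenvalues λ = 4, -3.
For λ=4: (A-λI) row 1 is [-14, 7], so an eigenvector is (-1, -2).
For λ=-3: (A-λI) row 1 is [-7, 7], so an eigenvector is (1, 1).
General solution: K_1e^(4t)(-1,-2) + K_2e^(-3t)(1,1).

x(t) = -K_1e^(4t) + K_2e^(-3t), z(t) = -2K_1e^(4t) + K_2e^(-3t)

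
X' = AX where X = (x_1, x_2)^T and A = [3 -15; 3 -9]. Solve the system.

x_1(t) = K_1e^(-3t)sin(3t) - 2K_1e^(-3t)cos(3t) - 2K_2e^(-3t)sin(3t) - K_2e^(-3t)cos(3t), x_2(t) = -K_1e^(-3t)cos(3t) - K_2e^(-3t)sin(3t)

Coefficient matrix A = [[3, -15], [3, -9]].
Characteristic polynomial det(A - λI) = λ^2 + 6λ + 18 = 0.
Eigenvalues λ = -3 ± 3i (complex conjugate pair).
For λ=-3+3i: an eigenvector is (-2,-1) - i(1,0) = (-2 - i, -1).
A real fundamental pair from Re and Im of e^((-3+3i)t)v: X_1 = e^(-3t)(cos(3t)·(-2,-1) + sin(3t)·(1,0)), X_2 = e^(-3t)(sin(3t)·(-2,-1) - cos(3t)·(1,0)).
General solution: K_1X_1 + K_2X_2.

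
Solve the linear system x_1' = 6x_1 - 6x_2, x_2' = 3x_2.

x_1(t) = -2c_1e^(3t) - c_2e^(6t), x_2(t) = -c_1e^(3t)

Coefficient matrix A = [[6, -6], [0, 3]].
Characteristic polynomial det(A - λI) = λ^2 - 9λ + 18 = 0.
Eigenvalues λ = 3, 6.
For λ=3: (A-λI) row 1 is [3, -6], so an eigenvector is (-2, -1).
For λ=6: (A-λI) row 1 is [0, -6], so an eigenvector is (-1, 0).
General solution: c_1e^(3t)(-2,-1) + c_2e^(6t)(-1,0).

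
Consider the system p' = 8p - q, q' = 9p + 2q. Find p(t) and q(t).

p(t) = -c_1e^(5t) - c_2te^(5t) - c_2e^(5t), q(t) = -3c_1e^(5t) - 3c_2te^(5t) - 2c_2e^(5t)

Coefficient matrix A = [[8, -1], [9, 2]].
Characteristic polynomial det(A - λI) = λ^2 - 10λ + 25 = 0.
Single eigenvalue λ = 5 with algebraic multiplicity 2.
Eigenvector v = (-1,-3); generalized eigenvector w with (A-λI)w=v is (-1,-2).
General solution: e^(5t)[c_1·v + c_2·(t·v + w)].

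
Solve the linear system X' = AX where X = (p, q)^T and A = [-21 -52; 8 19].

Coefficient matrix A = [[-21, -52], [8, 19]].
Characteristic polynomial det(A - λI) = λ^2 + 2λ + 17 = 0.
Eigenvalues λ = -1 ± 4i (complex conjugate pair).
For λ=-1+4i: an eigenvector is (-2,1) - i(-3,1) = (-2 + 3i, 1 - i).
A real fundamental pair from Re and Im of e^((-1+4i)t)v: X_1 = e^(-t)(cos(4t)·(-2,1) + sin(4t)·(-3,1)), X_2 = e^(-t)(sin(4t)·(-2,1) - cos(4t)·(-3,1)).
General solution: c_1X_1 + c_2X_2.

p(t) = -3c_1e^(-t)sin(4t) - 2c_1e^(-t)cos(4t) - 2c_2e^(-t)sin(4t) + 3c_2e^(-t)cos(4t), q(t) = c_1e^(-t)sin(4t) + c_1e^(-t)cos(4t) + c_2e^(-t)sin(4t) - c_2e^(-t)cos(4t)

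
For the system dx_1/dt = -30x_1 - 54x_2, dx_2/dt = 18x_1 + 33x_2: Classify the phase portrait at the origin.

A = [[-30,-54],[18,33]]; det(A-λI) = λ^2 - 3λ - 18.
λ = 6, -3: opposite signs.

saddle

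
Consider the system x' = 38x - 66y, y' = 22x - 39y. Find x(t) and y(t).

x(t) = -3c_1e^(-6t) - 2c_2e^(5t), y(t) = -2c_1e^(-6t) - c_2e^(5t)

Coefficient matrix A = [[38, -66], [22, -39]].
Characteristic polynomial det(A - λI) = λ^2 + λ - 30 = 0.
Eigenvalues λ = -6, 5.
For λ=-6: (A-λI) row 1 is [44, -66], so an eigenvector is (-3, -2).
For λ=5: (A-λI) row 1 is [33, -66], so an eigenvector is (-2, -1).
General solution: c_1e^(-6t)(-3,-2) + c_2e^(5t)(-2,-1).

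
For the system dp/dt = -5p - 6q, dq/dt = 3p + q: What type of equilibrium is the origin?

stable spiral

A = [[-5,-6],[3,1]]; det(A-λI) = λ^2 + 4λ + 13.
λ = -2 ± 3i: negative real part.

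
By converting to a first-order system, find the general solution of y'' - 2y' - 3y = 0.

y(t) = c_1e^(3t) + c_2e^(-t)

Let x_1 = y, x_2 = y'. Then x_1' = x_2 and x_2' = 3x_1 + 2x_2.
A = [[0,1],[3,2]]; det(A-λI) = λ^2 - 2λ - 3.
Eigenvalues λ = 3, -1 with eigenvectors (1,3), (1,-1).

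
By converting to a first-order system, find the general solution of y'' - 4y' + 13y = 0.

y(t) = K_1e^(2t)cos(3t) + K_2e^(2t)sin(3t)

Let x_1 = y, x_2 = y'. Then x_1' = x_2 and x_2' = -13x_1 + 4x_2.
A = [[0,1],[-13,4]]; det(A-λI) = λ^2 - 4λ + 13.
Eigenvalues λ = 2 ± 3i.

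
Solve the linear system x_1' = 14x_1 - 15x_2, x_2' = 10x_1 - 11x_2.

x_1(t) = 3K_1e^(4t) - K_2e^(-t), x_2(t) = 2K_1e^(4t) - K_2e^(-t)

Coefficient matrix A = [[14, -15], [10, -11]].
Characteristic polynomial det(A - λI) = λ^2 - 3λ - 4 = 0.
Eigenvalues λ = 4, -1.
For λ=4: (A-λI) row 1 is [10, -15], so an eigenvector is (3, 2).
For λ=-1: (A-λI) row 1 is [15, -15], so an eigenvector is (-1, -1).
General solution: K_1e^(4t)(3,2) + K_2e^(-t)(-1,-1).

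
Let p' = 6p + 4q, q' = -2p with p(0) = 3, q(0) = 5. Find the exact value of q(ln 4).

-1840

A = [[6,4],[-2,0]]; eigenvalues λ = 2, 4.
Eigenvectors: (-1,1) for λ=2, (-2,1) for λ=4.
From the initial condition, c_1 = 13, c_2 = -8.
q(ln 4) = (13)(4^2)(1) + (-8)(4^4)(1) = -1840.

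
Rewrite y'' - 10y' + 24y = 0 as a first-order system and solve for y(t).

y(t) = K_1e^(6t) + K_2e^(4t)

Let x_1 = y, x_2 = y'. Then x_1' = x_2 and x_2' = -24x_1 + 10x_2.
A = [[0,1],[-24,10]]; det(A-λI) = λ^2 - 10λ + 24.
Eigenvalues λ = 6, 4 with eigenvectors (1,6), (1,4).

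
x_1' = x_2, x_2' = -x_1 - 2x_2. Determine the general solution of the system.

Coefficient matrix A = [[0, 1], [-1, -2]].
Characteristic polynomial det(A - λI) = λ^2 + 2λ + 1 = 0.
Single eigenvalue λ = -1 with algebraic multiplicity 2.
Eigenvector v = (1,-1); generalized eigenvector w with (A-λI)w=v is (-2,3).
General solution: e^(-t)[K_1·v + K_2·(t·v + w)].

x_1(t) = K_1e^(-t) + K_2te^(-t) - 2K_2e^(-t), x_2(t) = -K_1e^(-t) - K_2te^(-t) + 3K_2e^(-t)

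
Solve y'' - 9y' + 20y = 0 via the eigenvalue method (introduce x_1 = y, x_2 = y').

Let x_1 = y, x_2 = y'. Then x_1' = x_2 and x_2' = -20x_1 + 9x_2.
A = [[0,1],[-20,9]]; det(A-λI) = λ^2 - 9λ + 20.
Eigenvalues λ = 4, 5 with eigenvectors (1,4), (1,5).

y(t) = C_1e^(4t) + C_2e^(5t)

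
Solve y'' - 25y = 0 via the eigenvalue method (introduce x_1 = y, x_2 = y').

Let x_1 = y, x_2 = y'. Then x_1' = x_2 and x_2' = 25x_1.
A = [[0,1],[25,0]]; det(A-λI) = λ^2 - 25.
Eigenvalues λ = -5, 5 with eigenvectors (1,-5), (1,5).

y(t) = C_1e^(-5t) + C_2e^(5t)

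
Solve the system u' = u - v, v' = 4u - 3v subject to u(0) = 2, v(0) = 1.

Coefficient matrix A = [[1, -1], [4, -3]].
Characteristic polynomial det(A - λI) = λ^2 + 2λ + 1 = 0.
Single eigenvalue λ = -1 with algebraic multiplicity 2.
Eigenvector v = (1,2); generalized eigenvector w with (A-λI)w=v is (0,-1).
General solution: e^(-t)[K_1·v + K_2·(t·v + w)].
Applying u(0)=2, v(0)=1 gives K_1=2, K_2=3.

u(t) = 3te^(-t) + 2e^(-t), v(t) = 6te^(-t) + e^(-t)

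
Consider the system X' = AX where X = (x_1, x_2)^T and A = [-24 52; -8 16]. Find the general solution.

Coefficient matrix A = [[-24, 52], [-8, 16]].
Characteristic polynomial det(A - λI) = λ^2 + 8λ + 32 = 0.
Eigenvalues λ = -4 ± 4i (complex conjugate pair).
For λ=-4+4i: an eigenvector is (-2,-1) - i(-3,-1) = (-2 + 3i, -1 + i).
A real fundamental pair from Re and Im of e^((-4+4i)t)v: X_1 = e^(-4t)(cos(4t)·(-2,-1) + sin(4t)·(-3,-1)), X_2 = e^(-4t)(sin(4t)·(-2,-1) - cos(4t)·(-3,-1)).
General solution: K_1X_1 + K_2X_2.

x_1(t) = -3K_1e^(-4t)sin(4t) - 2K_1e^(-4t)cos(4t) - 2K_2e^(-4t)sin(4t) + 3K_2e^(-4t)cos(4t), x_2(t) = -K_1e^(-4t)sin(4t) - K_1e^(-4t)cos(4t) - K_2e^(-4t)sin(4t) + K_2e^(-4t)cos(4t)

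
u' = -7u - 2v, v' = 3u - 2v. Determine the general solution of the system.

Coefficient matrix A = [[-7, -2], [3, -2]].
Characteristic polynomial det(A - λI) = λ^2 + 9λ + 20 = 0.
Eigenvalues λ = -5, -4.
For λ=-5: (A-λI) row 1 is [-2, -2], so an eigenvector is (1, -1).
For λ=-4: (A-λI) row 1 is [-3, -2], so an eigenvector is (-2, 3).
General solution: K_1e^(-5t)(1,-1) + K_2e^(-4t)(-2,3).

u(t) = K_1e^(-5t) - 2K_2e^(-4t), v(t) = -K_1e^(-5t) + 3K_2e^(-4t)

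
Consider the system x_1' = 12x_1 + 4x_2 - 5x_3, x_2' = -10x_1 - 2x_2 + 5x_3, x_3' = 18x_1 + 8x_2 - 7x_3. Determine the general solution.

x_1(t) = K_1e^(2t) - K_2e^(-2t) - K_3e^(3t), x_2(t) = K_2e^(-2t) + K_3e^(3t), x_3(t) = 2K_1e^(2t) - 2K_2e^(-2t) - K_3e^(3t)

Coefficient matrix A = [[12, 4, -5], [-10, -2, 5], [18, 8, -7]].
det(A - λI) = 0 gives eigenvalues λ = 2, -2, 3.
For λ=2: eigenvector (1,0,2).
For λ=-2: eigenvector (-1,1,-2).
For λ=3: eigenvector (-1,1,-1).
General solution: K_1e^(2t)(1,0,2) + K_2e^(-2t)(-1,1,-2) + K_3e^(3t)(-1,1,-1).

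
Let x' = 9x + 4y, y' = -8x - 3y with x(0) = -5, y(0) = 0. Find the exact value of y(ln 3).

A = [[9,4],[-8,-3]]; eigenvalues λ = 5, 1.
Eigenvectors: (1,-1) for λ=5, (1,-2) for λ=1.
From the initial condition, c_1 = -10, c_2 = 5.
y(ln 3) = (-10)(3^5)(-1) + (5)(3^1)(-2) = 2400.

2400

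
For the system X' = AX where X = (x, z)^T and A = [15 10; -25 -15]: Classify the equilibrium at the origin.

A = [[15,10],[-25,-15]]; det(A-λI) = λ^2 + 25.
λ = 0 ± 5i: zero real part.

center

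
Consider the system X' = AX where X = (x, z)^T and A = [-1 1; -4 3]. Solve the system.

Coefficient matrix A = [[-1, 1], [-4, 3]].
Characteristic polynomial det(A - λI) = λ^2 - 2λ + 1 = 0.
Single eigenvalue λ = 1 with algebraic multiplicity 2.
Eigenvector v = (1,2); generalized eigenvector w with (A-λI)w=v is (-2,-3).
General solution: e^(t)[c_1·v + c_2·(t·v + w)].

x(t) = c_1e^(t) + c_2te^(t) - 2c_2e^(t), z(t) = 2c_1e^(t) + 2c_2te^(t) - 3c_2e^(t)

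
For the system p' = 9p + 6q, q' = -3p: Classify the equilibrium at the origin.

A = [[9,6],[-3,0]]; det(A-λI) = λ^2 - 9λ + 18.
λ = 6, 3: both positive.

unstable node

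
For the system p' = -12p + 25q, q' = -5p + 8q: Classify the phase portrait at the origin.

A = [[-12,25],[-5,8]]; det(A-λI) = λ^2 + 4λ + 29.
λ = -2 ± 5i: negative real part.

stable spiral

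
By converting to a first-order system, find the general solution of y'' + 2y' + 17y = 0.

y(t) = c_1e^(-t)cos(4t) + c_2e^(-t)sin(4t)

Let x_1 = y, x_2 = y'. Then x_1' = x_2 and x_2' = -17x_1 - 2x_2.
A = [[0,1],[-17,-2]]; det(A-λI) = λ^2 + 2λ + 17.
Eigenvalues λ = -1 ± 4i.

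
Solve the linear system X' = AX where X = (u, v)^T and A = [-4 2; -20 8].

Coefficient matrix A = [[-4, 2], [-20, 8]].
Characteristic polynomial det(A - λI) = λ^2 - 4λ + 8 = 0.
Eigenvalues λ = 2 ± 2i (complex conjugate pair).
For λ=2+2i: an eigenvector is (0,1) - i(1,3) = (0 - i, 1 - 3i).
A real fundamental pair from Re and Im of e^((2+2i)t)v: X_1 = e^(2t)(cos(2t)·(0,1) + sin(2t)·(1,3)), X_2 = e^(2t)(sin(2t)·(0,1) - cos(2t)·(1,3)).
General solution: K_1X_1 + K_2X_2.

u(t) = K_1e^(2t)sin(2t) - K_2e^(2t)cos(2t), v(t) = 3K_1e^(2t)sin(2t) + K_1e^(2t)cos(2t) + K_2e^(2t)sin(2t) - 3K_2e^(2t)cos(2t)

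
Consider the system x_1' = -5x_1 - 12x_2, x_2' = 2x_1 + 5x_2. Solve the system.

Coefficient matrix A = [[-5, -12], [2, 5]].
Characteristic polynomial det(A - λI) = λ^2 - 1 = 0.
Eigenvalues λ = -1, 1.
For λ=-1: (A-λI) row 1 is [-4, -12], so an eigenvector is (3, -1).
For λ=1: (A-λI) row 1 is [-6, -12], so an eigenvector is (-2, 1).
General solution: c_1e^(-t)(3,-1) + c_2e^(t)(-2,1).

x_1(t) = 3c_1e^(-t) - 2c_2e^(t), x_2(t) = -c_1e^(-t) + c_2e^(t)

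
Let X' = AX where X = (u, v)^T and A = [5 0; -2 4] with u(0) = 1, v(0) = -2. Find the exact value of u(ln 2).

A = [[5,0],[-2,4]]; eigenvalues λ = 5, 4.
Eigenvectors: (-1,2) for λ=5, (0,-1) for λ=4.
From the initial condition, c_1 = -1, c_2 = 0.
u(ln 2) = (-1)(2^5)(-1) + (0)(2^4)(0) = 32.

32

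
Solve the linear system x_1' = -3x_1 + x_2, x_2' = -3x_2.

Coefficient matrix A = [[-3, 1], [0, -3]].
Characteristic polynomial det(A - λI) = λ^2 + 6λ + 9 = 0.
Single eigenvalue λ = -3 with algebraic multiplicity 2.
Eigenvector v = (1,0); generalized eigenvector w with (A-λI)w=v is (-1,1).
General solution: e^(-3t)[K_1·v + K_2·(t·v + w)].

x_1(t) = K_1e^(-3t) + K_2te^(-3t) - K_2e^(-3t), x_2(t) = K_2e^(-3t)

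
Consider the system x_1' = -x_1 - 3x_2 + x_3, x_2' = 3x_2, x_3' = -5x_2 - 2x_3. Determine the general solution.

x_1(t) = C_1e^(-t) - C_2e^(3t) - C_3e^(-2t), x_2(t) = C_2e^(3t), x_3(t) = -C_2e^(3t) + C_3e^(-2t)

Coefficient matrix A = [[-1, -3, 1], [0, 3, 0], [0, -5, -2]].
det(A - λI) = 0 gives eigenvalues λ = -1, 3, -2.
For λ=-1: eigenvector (1,0,0).
For λ=3: eigenvector (-1,1,-1).
For λ=-2: eigenvector (-1,0,1).
General solution: C_1e^(-t)(1,0,0) + C_2e^(3t)(-1,1,-1) + C_3e^(-2t)(-1,0,1).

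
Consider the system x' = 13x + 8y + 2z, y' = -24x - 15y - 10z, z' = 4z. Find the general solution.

Coefficient matrix A = [[13, 8, 2], [-24, -15, -10], [0, 0, 4]].
det(A - λI) = 0 gives eigenvalues λ = 4, 1, -3.
For λ=4: eigenvector (-2,2,1).
For λ=1: eigenvector (2,-3,0).
For λ=-3: eigenvector (1,-2,0).
General solution: C_1e^(4t)(-2,2,1) + C_2e^(t)(2,-3,0) + C_3e^(-3t)(1,-2,0).

x(t) = -2C_1e^(4t) + 2C_2e^(t) + C_3e^(-3t), y(t) = 2C_1e^(4t) - 3C_2e^(t) - 2C_3e^(-3t), z(t) = C_1e^(4t)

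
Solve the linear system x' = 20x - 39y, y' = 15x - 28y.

Coefficient matrix A = [[20, -39], [15, -28]].
Characteristic polynomial det(A - λI) = λ^2 + 8λ + 25 = 0.
Eigenvalues λ = -4 ± 3i (complex conjugate pair).
For λ=-4+3i: an eigenvector is (-2,-1) - i(-3,-2) = (-2 + 3i, -1 + 2i).
A real fundamental pair from Re and Im of e^((-4+3i)t)v: X_1 = e^(-4t)(cos(3t)·(-2,-1) + sin(3t)·(-3,-2)), X_2 = e^(-4t)(sin(3t)·(-2,-1) - cos(3t)·(-3,-2)).
General solution: K_1X_1 + K_2X_2.

x(t) = -3K_1e^(-4t)sin(3t) - 2K_1e^(-4t)cos(3t) - 2K_2e^(-4t)sin(3t) + 3K_2e^(-4t)cos(3t), y(t) = -2K_1e^(-4t)sin(3t) - K_1e^(-4t)cos(3t) - K_2e^(-4t)sin(3t) + 2K_2e^(-4t)cos(3t)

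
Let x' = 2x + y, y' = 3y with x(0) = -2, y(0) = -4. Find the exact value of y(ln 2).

A = [[2,1],[0,3]]; eigenvalues λ = 3, 2.
Eigenvectors: (1,1) for λ=3, (-1,0) for λ=2.
From the initial condition, c_1 = -4, c_2 = -2.
y(ln 2) = (-4)(2^3)(1) + (-2)(2^2)(0) = -32.

-32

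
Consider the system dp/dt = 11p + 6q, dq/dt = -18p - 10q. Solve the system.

Coefficient matrix A = [[11, 6], [-18, -10]].
Characteristic polynomial det(A - λI) = λ^2 - λ - 2 = 0.
Eigenvalues λ = 2, -1.
For λ=2: (A-λI) row 1 is [9, 6], so an eigenvector is (2, -3).
For λ=-1: (A-λI) row 1 is [12, 6], so an eigenvector is (-1, 2).
General solution: K_1e^(2t)(2,-3) + K_2e^(-t)(-1,2).

p(t) = 2K_1e^(2t) - K_2e^(-t), q(t) = -3K_1e^(2t) + 2K_2e^(-t)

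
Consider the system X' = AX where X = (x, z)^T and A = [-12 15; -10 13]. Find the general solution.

Coefficient matrix A = [[-12, 15], [-10, 13]].
Characteristic polynomial det(A - λI) = λ^2 - λ - 6 = 0.
Eigenvalues λ = 3, -2.
For λ=3: (A-λI) row 1 is [-15, 15], so an eigenvector is (1, 1).
For λ=-2: (A-λI) row 1 is [-10, 15], so an eigenvector is (3, 2).
General solution: c_1e^(3t)(1,1) + c_2e^(-2t)(3,2).

x(t) = c_1e^(3t) + 3c_2e^(-2t), z(t) = c_1e^(3t) + 2c_2e^(-2t)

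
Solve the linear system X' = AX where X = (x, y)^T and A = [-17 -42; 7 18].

Coefficient matrix A = [[-17, -42], [7, 18]].
Characteristic polynomial det(A - λI) = λ^2 - λ - 12 = 0.
Eigenvalues λ = -3, 4.
For λ=-3: (A-λI) row 1 is [-14, -42], so an eigenvector is (3, -1).
For λ=4: (A-λI) row 1 is [-21, -42], so an eigenvector is (-2, 1).
General solution: K_1e^(-3t)(3,-1) + K_2e^(4t)(-2,1).

x(t) = 3K_1e^(-3t) - 2K_2e^(4t), y(t) = -K_1e^(-3t) + K_2e^(4t)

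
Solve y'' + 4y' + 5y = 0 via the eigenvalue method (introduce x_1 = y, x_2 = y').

y(t) = K_1e^(-2t)cos(t) + K_2e^(-2t)sin(t)

Let x_1 = y, x_2 = y'. Then x_1' = x_2 and x_2' = -5x_1 - 4x_2.
A = [[0,1],[-5,-4]]; det(A-λI) = λ^2 + 4λ + 5.
Eigenvalues λ = -2 ± i.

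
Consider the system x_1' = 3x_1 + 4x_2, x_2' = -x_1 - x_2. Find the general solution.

Coefficient matrix A = [[3, 4], [-1, -1]].
Characteristic polynomial det(A - λI) = λ^2 - 2λ + 1 = 0.
Single eigenvalue λ = 1 with algebraic multiplicity 2.
Eigenvector v = (2,-1); generalized eigenvector w with (A-λI)w=v is (-1,1).
General solution: e^(t)[c_1·v + c_2·(t·v + w)].

x_1(t) = 2c_1e^(t) + 2c_2te^(t) - c_2e^(t), x_2(t) = -c_1e^(t) - c_2te^(t) + c_2e^(t)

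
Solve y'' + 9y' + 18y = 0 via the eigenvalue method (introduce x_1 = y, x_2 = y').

Let x_1 = y, x_2 = y'. Then x_1' = x_2 and x_2' = -18x_1 - 9x_2.
A = [[0,1],[-18,-9]]; det(A-λI) = λ^2 + 9λ + 18.
Eigenvalues λ = -3, -6 with eigenvectors (1,-3), (1,-6).

y(t) = K_1e^(-3t) + K_2e^(-6t)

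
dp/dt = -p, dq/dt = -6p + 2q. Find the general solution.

p(t) = -c_2e^(-t), q(t) = c_1e^(2t) - 2c_2e^(-t)

Coefficient matrix A = [[-1, 0], [-6, 2]].
Characteristic polynomial det(A - λI) = λ^2 - λ - 2 = 0.
Eigenvalues λ = 2, -1.
For λ=2: (A-λI) row 1 is [-3, 0], so an eigenvector is (0, 1).
For λ=-1: (A-λI) row 2 is [-6, 3], so an eigenvector is (-1, -2).
General solution: c_1e^(2t)(0,1) + c_2e^(-t)(-1,-2).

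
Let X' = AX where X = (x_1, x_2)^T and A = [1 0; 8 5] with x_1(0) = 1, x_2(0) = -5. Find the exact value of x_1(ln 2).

A = [[1,0],[8,5]]; eigenvalues λ = 5, 1.
Eigenvectors: (0,1) for λ=5, (-1,2) for λ=1.
From the initial condition, c_1 = -3, c_2 = -1.
x_1(ln 2) = (-3)(2^5)(0) + (-1)(2^1)(-1) = 2.

2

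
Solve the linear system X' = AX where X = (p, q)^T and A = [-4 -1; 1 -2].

Coefficient matrix A = [[-4, -1], [1, -2]].
Characteristic polynomial det(A - λI) = λ^2 + 6λ + 9 = 0.
Single eigenvalue λ = -3 with algebraic multiplicity 2.
Eigenvector v = (1,-1); generalized eigenvector w with (A-λI)w=v is (-3,2).
General solution: e^(-3t)[c_1·v + c_2·(t·v + w)].

p(t) = c_1e^(-3t) + c_2te^(-3t) - 3c_2e^(-3t), q(t) = -c_1e^(-3t) - c_2te^(-3t) + 2c_2e^(-3t)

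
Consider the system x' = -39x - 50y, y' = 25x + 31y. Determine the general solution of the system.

x(t) = -3K_1e^(-4t)sin(5t) - K_1e^(-4t)cos(5t) - K_2e^(-4t)sin(5t) + 3K_2e^(-4t)cos(5t), y(t) = 2K_1e^(-4t)sin(5t) + K_1e^(-4t)cos(5t) + K_2e^(-4t)sin(5t) - 2K_2e^(-4t)cos(5t)

Coefficient matrix A = [[-39, -50], [25, 31]].
Characteristic polynomial det(A - λI) = λ^2 + 8λ + 41 = 0.
Eigenvalues λ = -4 ± 5i (complex conjugate pair).
For λ=-4+5i: an eigenvector is (-1,1) - i(-3,2) = (-1 + 3i, 1 - 2i).
A real fundamental pair from Re and Im of e^((-4+5i)t)v: X_1 = e^(-4t)(cos(5t)·(-1,1) + sin(5t)·(-3,2)), X_2 = e^(-4t)(sin(5t)·(-1,1) - cos(5t)·(-3,2)).
General solution: K_1X_1 + K_2X_2.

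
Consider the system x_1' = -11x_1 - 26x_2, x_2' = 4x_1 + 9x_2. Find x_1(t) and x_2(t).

x_1(t) = 3C_1e^(-t)sin(2t) + 2C_1e^(-t)cos(2t) + 2C_2e^(-t)sin(2t) - 3C_2e^(-t)cos(2t), x_2(t) = -C_1e^(-t)sin(2t) - C_1e^(-t)cos(2t) - C_2e^(-t)sin(2t) + C_2e^(-t)cos(2t)

Coefficient matrix A = [[-11, -26], [4, 9]].
Characteristic polynomial det(A - λI) = λ^2 + 2λ + 5 = 0.
Eigenvalues λ = -1 ± 2i (complex conjugate pair).
For λ=-1+2i: an eigenvector is (2,-1) - i(3,-1) = (2 - 3i, -1 + i).
A real fundamental pair from Re and Im of e^((-1+2i)t)v: X_1 = e^(-t)(cos(2t)·(2,-1) + sin(2t)·(3,-1)), X_2 = e^(-t)(sin(2t)·(2,-1) - cos(2t)·(3,-1)).
General solution: C_1X_1 + C_2X_2.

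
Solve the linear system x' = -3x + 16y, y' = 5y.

Coefficient matrix A = [[-3, 16], [0, 5]].
Characteristic polynomial det(A - λI) = λ^2 - 2λ - 15 = 0.
Eigenvalues λ = 5, -3.
For λ=5: (A-λI) row 1 is [-8, 16], so an eigenvector is (2, 1).
For λ=-3: (A-λI) row 1 is [0, 16], so an eigenvector is (1, 0).
General solution: K_1e^(5t)(2,1) + K_2e^(-3t)(1,0).

x(t) = 2K_1e^(5t) + K_2e^(-3t), y(t) = K_1e^(5t)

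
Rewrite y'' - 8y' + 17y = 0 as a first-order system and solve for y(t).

Let x_1 = y, x_2 = y'. Then x_1' = x_2 and x_2' = -17x_1 + 8x_2.
A = [[0,1],[-17,8]]; det(A-λI) = λ^2 - 8λ + 17.
Eigenvalues λ = 4 ± i.

y(t) = C_1e^(4t)cos(t) + C_2e^(4t)sin(t)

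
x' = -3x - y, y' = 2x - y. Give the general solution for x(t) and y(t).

x(t) = -K_1e^(-2t)cos(t) - K_2e^(-2t)sin(t), y(t) = -K_1e^(-2t)sin(t) + K_1e^(-2t)cos(t) + K_2e^(-2t)sin(t) + K_2e^(-2t)cos(t)

Coefficient matrix A = [[-3, -1], [2, -1]].
Characteristic polynomial det(A - λI) = λ^2 + 4λ + 5 = 0.
Eigenvalues λ = -2 ± i (complex conjugate pair).
For λ=-2+i: an eigenvector is (-1,1) - i(0,-1) = (-1, 1 + i).
A real fundamental pair from Re and Im of e^((-2+i)t)v: X_1 = e^(-2t)(cos(t)·(-1,1) + sin(t)·(0,-1)), X_2 = e^(-2t)(sin(t)·(-1,1) - cos(t)·(0,-1)).
General solution: K_1X_1 + K_2X_2.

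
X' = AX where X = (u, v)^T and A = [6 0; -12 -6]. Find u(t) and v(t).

u(t) = -C_2e^(6t), v(t) = C_1e^(-6t) + C_2e^(6t)

Coefficient matrix A = [[6, 0], [-12, -6]].
Characteristic polynomial det(A - λI) = λ^2 - 36 = 0.
Eigenvalues λ = -6, 6.
For λ=-6: (A-λI) row 1 is [12, 0], so an eigenvector is (0, 1).
For λ=6: (A-λI) row 2 is [-12, -12], so an eigenvector is (-1, 1).
General solution: C_1e^(-6t)(0,1) + C_2e^(6t)(-1,1).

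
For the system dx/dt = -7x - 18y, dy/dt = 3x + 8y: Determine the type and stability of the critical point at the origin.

saddle

A = [[-7,-18],[3,8]]; det(A-λI) = λ^2 - λ - 2.
λ = 2, -1: opposite signs.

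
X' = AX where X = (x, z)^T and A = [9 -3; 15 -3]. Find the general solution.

Coefficient matrix A = [[9, -3], [15, -3]].
Characteristic polynomial det(A - λI) = λ^2 - 6λ + 18 = 0.
Eigenvalues λ = 3 ± 3i (complex conjugate pair).
For λ=3+3i: an eigenvector is (-1,-2) - i(0,-1) = (-1, -2 + i).
A real fundamental pair from Re and Im of e^((3+3i)t)v: X_1 = e^(3t)(cos(3t)·(-1,-2) + sin(3t)·(0,-1)), X_2 = e^(3t)(sin(3t)·(-1,-2) - cos(3t)·(0,-1)).
General solution: K_1X_1 + K_2X_2.

x(t) = -K_1e^(3t)cos(3t) - K_2e^(3t)sin(3t), z(t) = -K_1e^(3t)sin(3t) - 2K_1e^(3t)cos(3t) - 2K_2e^(3t)sin(3t) + K_2e^(3t)cos(3t)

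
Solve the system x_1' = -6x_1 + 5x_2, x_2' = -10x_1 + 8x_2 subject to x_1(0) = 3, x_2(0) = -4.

x_1(t) = -41e^(t)sin(t) + 3e^(t)cos(t), x_2(t) = -58e^(t)sin(t) - 4e^(t)cos(t)

Coefficient matrix A = [[-6, 5], [-10, 8]].
Characteristic polynomial det(A - λI) = λ^2 - 2λ + 2 = 0.
Eigenvalues λ = 1 ± i (complex conjugate pair).
For λ=1+i: an eigenvector is (2,3) - i(1,1) = (2 - i, 3 - i).
A real fundamental pair from Re and Im of e^((1+i)t)v: X_1 = e^(t)(cos(t)·(2,3) + sin(t)·(1,1)), X_2 = e^(t)(sin(t)·(2,3) - cos(t)·(1,1)).
General solution: C_1X_1 + C_2X_2.
Applying x_1(0)=3, x_2(0)=-4 gives C_1=-7, C_2=-17.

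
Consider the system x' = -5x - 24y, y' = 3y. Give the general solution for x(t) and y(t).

Coefficient matrix A = [[-5, -24], [0, 3]].
Characteristic polynomial det(A - λI) = λ^2 + 2λ - 15 = 0.
Eigenvalues λ = 3, -5.
For λ=3: (A-λI) row 1 is [-8, -24], so an eigenvector is (-3, 1).
For λ=-5: (A-λI) row 1 is [0, -24], so an eigenvector is (1, 0).
General solution: c_1e^(3t)(-3,1) + c_2e^(-5t)(1,0).

x(t) = -3c_1e^(3t) + c_2e^(-5t), y(t) = c_1e^(3t)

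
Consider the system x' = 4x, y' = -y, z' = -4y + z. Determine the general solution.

Coefficient matrix A = [[4, 0, 0], [0, -1, 0], [0, -4, 1]].
det(A - λI) = 0 gives eigenvalues λ = 4, -1, 1.
For λ=4: eigenvector (1,0,0).
For λ=-1: eigenvector (0,1,2).
For λ=1: eigenvector (0,0,1).
General solution: c_1e^(4t)(1,0,0) + c_2e^(-t)(0,1,2) + c_3e^(t)(0,0,1).

x(t) = c_1e^(4t), y(t) = c_2e^(-t), z(t) = 2c_2e^(-t) + c_3e^(t)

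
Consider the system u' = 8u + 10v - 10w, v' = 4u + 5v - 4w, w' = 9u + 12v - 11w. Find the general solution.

Coefficient matrix A = [[8, 10, -10], [4, 5, -4], [9, 12, -11]].
det(A - λI) = 0 gives eigenvalues λ = -2, 1, 3.
For λ=-2: eigenvector (1,0,1).
For λ=1: eigenvector (0,-1,-1).
For λ=3: eigenvector (2,2,3).
General solution: K_1e^(-2t)(1,0,1) + K_2e^(t)(0,-1,-1) + K_3e^(3t)(2,2,3).

u(t) = K_1e^(-2t) + 2K_3e^(3t), v(t) = -K_2e^(t) + 2K_3e^(3t), w(t) = K_1e^(-2t) - K_2e^(t) + 3K_3e^(3t)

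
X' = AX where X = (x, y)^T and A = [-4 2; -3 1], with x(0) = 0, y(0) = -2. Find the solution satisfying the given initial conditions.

x(t) = -4e^(-t) + 4e^(-2t), y(t) = -6e^(-t) + 4e^(-2t)

Coefficient matrix A = [[-4, 2], [-3, 1]].
Characteristic polynomial det(A - λI) = λ^2 + 3λ + 2 = 0.
Eigenvalues λ = -2, -1.
For λ=-2: (A-λI) row 1 is [-2, 2], so an eigenvector is (-1, -1).
For λ=-1: (A-λI) row 1 is [-3, 2], so an eigenvector is (2, 3).
General solution: K_1e^(-2t)(-1,-1) + K_2e^(-t)(2,3).
Applying x(0)=0, y(0)=-2 gives K_1=-4, K_2=-2.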